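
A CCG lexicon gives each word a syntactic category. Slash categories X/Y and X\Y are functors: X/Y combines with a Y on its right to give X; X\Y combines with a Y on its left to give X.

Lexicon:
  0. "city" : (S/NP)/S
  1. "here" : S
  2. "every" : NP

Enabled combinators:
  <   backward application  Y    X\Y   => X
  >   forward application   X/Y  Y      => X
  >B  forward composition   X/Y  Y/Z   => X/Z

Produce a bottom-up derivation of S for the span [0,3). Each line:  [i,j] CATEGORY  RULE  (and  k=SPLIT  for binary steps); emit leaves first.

[0,3] S   >
  [0,2] S/NP   >
    [0,1] "city" : (S/NP)/S
    [1,2] "here" : S
  [2,3] "every" : NP

[0,1] (S/NP)/S  lex  "city"
[1,2] S  lex  "here"
[0,2] S/NP  >  k=1
[2,3] NP  lex  "every"
[0,3] S  >  k=2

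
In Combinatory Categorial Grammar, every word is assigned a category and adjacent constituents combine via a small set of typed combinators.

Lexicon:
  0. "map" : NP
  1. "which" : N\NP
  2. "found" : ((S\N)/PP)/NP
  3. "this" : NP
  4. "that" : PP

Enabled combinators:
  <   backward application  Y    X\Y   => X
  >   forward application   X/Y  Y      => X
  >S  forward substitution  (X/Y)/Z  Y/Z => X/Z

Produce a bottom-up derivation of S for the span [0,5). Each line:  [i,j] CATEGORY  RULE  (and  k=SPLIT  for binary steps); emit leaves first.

[0,5] S   <
  [0,2] N   <
    [0,1] "map" : NP
    [1,2] "which" : N\NP
  [2,5] S\N   >
    [2,4] (S\N)/PP   >
      [2,3] "found" : ((S\N)/PP)/NP
      [3,4] "this" : NP
    [4,5] "that" : PP

[0,1] NP  lex  "map"
[1,2] N\NP  lex  "which"
[0,2] N  <  k=1
[2,3] ((S\N)/PP)/NP  lex  "found"
[3,4] NP  lex  "this"
[2,4] (S\N)/PP  >  k=3
[4,5] PP  lex  "that"
[2,5] S\N  >  k=4
[0,5] S  <  k=2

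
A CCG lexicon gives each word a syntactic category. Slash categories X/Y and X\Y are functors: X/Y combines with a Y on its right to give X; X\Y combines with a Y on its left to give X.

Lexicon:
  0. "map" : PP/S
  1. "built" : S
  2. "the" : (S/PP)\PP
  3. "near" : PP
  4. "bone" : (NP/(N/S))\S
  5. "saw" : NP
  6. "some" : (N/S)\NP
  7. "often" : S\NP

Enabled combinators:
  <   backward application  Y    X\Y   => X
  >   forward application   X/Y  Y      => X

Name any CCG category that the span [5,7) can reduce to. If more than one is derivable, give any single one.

N/S

[0,8] S   <
  [0,7] NP   >
    [0,5] NP/(N/S)   <
      [0,4] S   >
        [0,3] S/PP   <
          [0,2] PP   >
            [0,1] "map" : PP/S
            [1,2] "built" : S
          [2,3] "the" : (S/PP)\PP
        [3,4] "near" : PP
      [4,5] "bone" : (NP/(N/S))\S
    [5,7] N/S   <
      [5,6] "saw" : NP
      [6,7] "some" : (N/S)\NP
  [7,8] "often" : S\NP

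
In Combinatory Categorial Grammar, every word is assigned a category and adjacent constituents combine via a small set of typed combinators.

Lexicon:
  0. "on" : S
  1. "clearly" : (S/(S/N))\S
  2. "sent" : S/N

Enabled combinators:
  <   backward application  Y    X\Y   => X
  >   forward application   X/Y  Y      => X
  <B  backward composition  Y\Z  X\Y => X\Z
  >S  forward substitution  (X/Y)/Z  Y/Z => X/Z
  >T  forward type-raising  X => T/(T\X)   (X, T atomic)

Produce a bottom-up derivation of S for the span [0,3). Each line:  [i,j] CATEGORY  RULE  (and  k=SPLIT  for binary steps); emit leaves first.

[0,3] S   >
  [0,2] S/(S/N)   <
    [0,1] "on" : S
    [1,2] "clearly" : (S/(S/N))\S
  [2,3] "sent" : S/N

[0,1] S  lex  "on"
[1,2] (S/(S/N))\S  lex  "clearly"
[0,2] S/(S/N)  <  k=1
[2,3] S/N  lex  "sent"
[0,3] S  >  k=2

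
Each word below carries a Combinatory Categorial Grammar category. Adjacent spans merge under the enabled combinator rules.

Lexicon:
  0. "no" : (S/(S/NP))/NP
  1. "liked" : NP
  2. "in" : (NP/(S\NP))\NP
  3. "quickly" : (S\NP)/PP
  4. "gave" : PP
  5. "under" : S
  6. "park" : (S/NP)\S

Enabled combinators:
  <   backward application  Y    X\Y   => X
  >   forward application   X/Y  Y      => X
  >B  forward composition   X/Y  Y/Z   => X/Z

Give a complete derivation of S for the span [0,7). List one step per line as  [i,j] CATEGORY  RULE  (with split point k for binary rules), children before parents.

[0,7] S   >
  [0,5] S/(S/NP)   >
    [0,1] "no" : (S/(S/NP))/NP
    [1,5] NP   >
      [1,3] NP/(S\NP)   <
        [1,2] "liked" : NP
        [2,3] "in" : (NP/(S\NP))\NP
      [3,5] S\NP   >
        [3,4] "quickly" : (S\NP)/PP
        [4,5] "gave" : PP
  [5,7] S/NP   <
    [5,6] "under" : S
    [6,7] "park" : (S/NP)\S

[0,1] (S/(S/NP))/NP  lex  "no"
[1,2] NP  lex  "liked"
[2,3] (NP/(S\NP))\NP  lex  "in"
[1,3] NP/(S\NP)  <  k=2
[3,4] (S\NP)/PP  lex  "quickly"
[4,5] PP  lex  "gave"
[3,5] S\NP  >  k=4
[1,5] NP  >  k=3
[0,5] S/(S/NP)  >  k=1
[5,6] S  lex  "under"
[6,7] (S/NP)\S  lex  "park"
[5,7] S/NP  <  k=6
[0,7] S  >  k=5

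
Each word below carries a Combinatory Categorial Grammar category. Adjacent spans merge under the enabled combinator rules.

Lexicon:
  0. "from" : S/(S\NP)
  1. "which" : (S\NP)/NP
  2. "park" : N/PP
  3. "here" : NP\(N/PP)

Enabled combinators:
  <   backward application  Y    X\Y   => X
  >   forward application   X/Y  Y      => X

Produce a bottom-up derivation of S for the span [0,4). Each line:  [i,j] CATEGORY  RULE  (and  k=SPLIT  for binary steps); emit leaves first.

[0,1] S/(S\NP)  lex  "from"
[1,2] (S\NP)/NP  lex  "which"
[2,3] N/PP  lex  "park"
[3,4] NP\(N/PP)  lex  "here"
[2,4] NP  <  k=3
[1,4] S\NP  >  k=2
[0,4] S  >  k=1

[0,4] S   >
  [0,1] "from" : S/(S\NP)
  [1,4] S\NP   >
    [1,2] "which" : (S\NP)/NP
    [2,4] NP   <
      [2,3] "park" : N/PP
      [3,4] "here" : NP\(N/PP)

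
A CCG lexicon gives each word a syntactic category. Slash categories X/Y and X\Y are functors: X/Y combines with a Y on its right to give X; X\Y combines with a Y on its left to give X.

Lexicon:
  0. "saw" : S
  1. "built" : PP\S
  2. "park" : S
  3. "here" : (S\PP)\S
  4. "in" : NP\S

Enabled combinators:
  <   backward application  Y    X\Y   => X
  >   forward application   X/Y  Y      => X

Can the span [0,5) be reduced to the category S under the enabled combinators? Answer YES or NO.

S PP\S S (S\PP)\S NP\S
CKY chart[0,5] = {NP}; S ∉ chart

NO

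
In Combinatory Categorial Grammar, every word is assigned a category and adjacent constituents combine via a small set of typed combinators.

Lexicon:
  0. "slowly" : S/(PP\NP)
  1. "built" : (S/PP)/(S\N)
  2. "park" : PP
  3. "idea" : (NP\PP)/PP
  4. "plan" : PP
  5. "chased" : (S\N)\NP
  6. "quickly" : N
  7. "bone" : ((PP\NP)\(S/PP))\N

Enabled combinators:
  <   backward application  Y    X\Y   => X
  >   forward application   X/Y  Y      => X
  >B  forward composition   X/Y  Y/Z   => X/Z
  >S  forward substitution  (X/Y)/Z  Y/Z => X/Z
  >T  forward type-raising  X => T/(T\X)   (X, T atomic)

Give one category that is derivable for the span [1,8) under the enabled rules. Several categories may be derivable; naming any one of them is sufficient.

PP\NP

[0,8] S   >
  [0,1] "slowly" : S/(PP\NP)
  [1,8] PP\NP   <
    [1,6] S/PP   >
      [1,2] "built" : (S/PP)/(S\N)
      [2,6] S\N   <
        [2,5] NP   >
          [2,3] NP/(NP\PP)   >T
            [2,3] "park" : PP
          [3,5] NP\PP   >
            [3,4] "idea" : (NP\PP)/PP
            [4,5] "plan" : PP
        [5,6] "chased" : (S\N)\NP
    [6,8] (PP\NP)\(S/PP)   <
      [6,7] "quickly" : N
      [7,8] "bone" : ((PP\NP)\(S/PP))\N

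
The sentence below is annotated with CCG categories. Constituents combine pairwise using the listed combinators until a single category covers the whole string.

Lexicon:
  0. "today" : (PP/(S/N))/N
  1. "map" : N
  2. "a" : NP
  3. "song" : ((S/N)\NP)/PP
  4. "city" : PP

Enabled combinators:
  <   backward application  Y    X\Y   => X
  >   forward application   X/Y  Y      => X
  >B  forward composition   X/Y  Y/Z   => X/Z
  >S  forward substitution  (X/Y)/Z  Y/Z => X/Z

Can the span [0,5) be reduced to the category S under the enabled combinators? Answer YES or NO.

(PP/(S/N))/N N NP ((S/N)\NP)/PP PP
CKY chart[0,5] = {PP}; S ∉ chart

NO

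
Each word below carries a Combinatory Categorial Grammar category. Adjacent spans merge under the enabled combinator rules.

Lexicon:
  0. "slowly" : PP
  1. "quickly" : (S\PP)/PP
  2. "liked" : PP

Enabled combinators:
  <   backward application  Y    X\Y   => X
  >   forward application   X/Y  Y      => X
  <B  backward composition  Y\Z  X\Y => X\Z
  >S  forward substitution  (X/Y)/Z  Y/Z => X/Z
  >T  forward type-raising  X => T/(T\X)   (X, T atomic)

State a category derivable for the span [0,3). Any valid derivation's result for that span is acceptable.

[0,3] S   >
  [0,1] S/(S\PP)   >T
    [0,1] "slowly" : PP
  [1,3] S\PP   >
    [1,2] "quickly" : (S\PP)/PP
    [2,3] "liked" : PP

S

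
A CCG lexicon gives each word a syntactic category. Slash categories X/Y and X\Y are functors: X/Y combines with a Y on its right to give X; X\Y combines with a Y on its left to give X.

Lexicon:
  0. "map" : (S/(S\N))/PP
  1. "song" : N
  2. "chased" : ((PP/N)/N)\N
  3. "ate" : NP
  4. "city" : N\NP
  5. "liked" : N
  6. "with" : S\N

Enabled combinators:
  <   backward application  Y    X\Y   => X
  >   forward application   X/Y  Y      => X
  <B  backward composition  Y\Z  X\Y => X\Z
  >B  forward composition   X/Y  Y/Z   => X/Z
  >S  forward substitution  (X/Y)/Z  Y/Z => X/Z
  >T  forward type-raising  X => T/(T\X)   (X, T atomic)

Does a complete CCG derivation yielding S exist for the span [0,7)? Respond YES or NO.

YES

[0,7] S   >
  [0,6] S/(S\N)   >
    [0,1] "map" : (S/(S\N))/PP
    [1,6] PP   >
      [1,5] PP/N   >
        [1,3] (PP/N)/N   <
          [1,2] "song" : N
          [2,3] "chased" : ((PP/N)/N)\N
        [3,5] N   >
          [3,4] N/(N\NP)   >T
            [3,4] "ate" : NP
          [4,5] "city" : N\NP
      [5,6] "liked" : N
  [6,7] "with" : S\N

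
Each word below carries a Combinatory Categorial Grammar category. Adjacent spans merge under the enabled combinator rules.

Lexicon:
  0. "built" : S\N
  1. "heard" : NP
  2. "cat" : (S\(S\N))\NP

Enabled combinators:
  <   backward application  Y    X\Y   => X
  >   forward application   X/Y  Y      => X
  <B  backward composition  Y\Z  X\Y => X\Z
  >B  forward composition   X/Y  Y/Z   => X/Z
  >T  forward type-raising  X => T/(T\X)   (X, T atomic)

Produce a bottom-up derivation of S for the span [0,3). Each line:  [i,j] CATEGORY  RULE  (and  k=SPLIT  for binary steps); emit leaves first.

[0,1] S\N  lex  "built"
[1,2] NP  lex  "heard"
[2,3] (S\(S\N))\NP  lex  "cat"
[1,3] S\(S\N)  <  k=2
[0,3] S  <  k=1

[0,3] S   <
  [0,1] "built" : S\N
  [1,3] S\(S\N)   <
    [1,2] "heard" : NP
    [2,3] "cat" : (S\(S\N))\NP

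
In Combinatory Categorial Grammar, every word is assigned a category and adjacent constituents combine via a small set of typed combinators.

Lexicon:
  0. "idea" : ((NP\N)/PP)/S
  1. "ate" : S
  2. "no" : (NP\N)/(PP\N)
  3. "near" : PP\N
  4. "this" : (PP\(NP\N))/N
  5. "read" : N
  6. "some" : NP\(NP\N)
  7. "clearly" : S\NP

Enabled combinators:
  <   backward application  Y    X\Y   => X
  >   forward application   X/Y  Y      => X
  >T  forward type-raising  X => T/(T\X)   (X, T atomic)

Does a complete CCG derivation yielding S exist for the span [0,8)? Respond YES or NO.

[0,8] S   <
  [0,7] NP   <
    [0,6] NP\N   >
      [0,2] (NP\N)/PP   >
        [0,1] "idea" : ((NP\N)/PP)/S
        [1,2] "ate" : S
      [2,6] PP   <
        [2,4] NP\N   >
          [2,3] "no" : (NP\N)/(PP\N)
          [3,4] "near" : PP\N
        [4,6] PP\(NP\N)   >
          [4,5] "this" : (PP\(NP\N))/N
          [5,6] "read" : N
    [6,7] "some" : NP\(NP\N)
  [7,8] "clearly" : S\NP

YES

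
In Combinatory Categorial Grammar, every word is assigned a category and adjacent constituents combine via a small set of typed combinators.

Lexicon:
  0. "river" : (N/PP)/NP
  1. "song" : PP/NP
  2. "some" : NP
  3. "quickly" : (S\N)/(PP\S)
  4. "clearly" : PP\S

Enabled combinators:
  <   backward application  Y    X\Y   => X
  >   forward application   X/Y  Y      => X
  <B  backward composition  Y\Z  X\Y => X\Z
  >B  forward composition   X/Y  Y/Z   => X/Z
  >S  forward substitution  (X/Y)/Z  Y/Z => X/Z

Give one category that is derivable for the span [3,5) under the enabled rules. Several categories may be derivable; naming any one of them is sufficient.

S\N

[0,5] S   <
  [0,3] N   >
    [0,2] N/NP   >S
      [0,1] "river" : (N/PP)/NP
      [1,2] "song" : PP/NP
    [2,3] "some" : NP
  [3,5] S\N   >
    [3,4] "quickly" : (S\N)/(PP\S)
    [4,5] "clearly" : PP\S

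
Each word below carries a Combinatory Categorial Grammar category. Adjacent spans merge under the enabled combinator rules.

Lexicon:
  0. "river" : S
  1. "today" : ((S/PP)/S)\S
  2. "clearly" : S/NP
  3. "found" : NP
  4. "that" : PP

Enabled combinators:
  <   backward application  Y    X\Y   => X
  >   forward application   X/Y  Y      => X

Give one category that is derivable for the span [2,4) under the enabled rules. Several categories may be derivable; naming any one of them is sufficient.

[0,5] S   >
  [0,4] S/PP   >
    [0,2] (S/PP)/S   <
      [0,1] "river" : S
      [1,2] "today" : ((S/PP)/S)\S
    [2,4] S   >
      [2,3] "clearly" : S/NP
      [3,4] "found" : NP
  [4,5] "that" : PP

S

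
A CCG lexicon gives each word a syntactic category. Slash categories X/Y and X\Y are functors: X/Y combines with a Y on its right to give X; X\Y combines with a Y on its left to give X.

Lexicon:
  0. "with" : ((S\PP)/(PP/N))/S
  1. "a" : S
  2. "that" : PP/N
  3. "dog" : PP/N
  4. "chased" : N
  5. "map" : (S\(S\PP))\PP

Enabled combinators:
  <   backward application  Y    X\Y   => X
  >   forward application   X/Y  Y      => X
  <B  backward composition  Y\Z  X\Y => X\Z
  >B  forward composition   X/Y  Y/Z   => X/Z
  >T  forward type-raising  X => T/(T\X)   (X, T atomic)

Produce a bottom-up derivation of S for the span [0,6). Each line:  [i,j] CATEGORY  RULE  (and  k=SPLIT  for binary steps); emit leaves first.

[0,6] S   <
  [0,3] S\PP   >
    [0,2] (S\PP)/(PP/N)   >
      [0,1] "with" : ((S\PP)/(PP/N))/S
      [1,2] "a" : S
    [2,3] "that" : PP/N
  [3,6] S\(S\PP)   <
    [3,5] PP   >
      [3,4] "dog" : PP/N
      [4,5] "chased" : N
    [5,6] "map" : (S\(S\PP))\PP

[0,1] ((S\PP)/(PP/N))/S  lex  "with"
[1,2] S  lex  "a"
[0,2] (S\PP)/(PP/N)  >  k=1
[2,3] PP/N  lex  "that"
[0,3] S\PP  >  k=2
[3,4] PP/N  lex  "dog"
[4,5] N  lex  "chased"
[3,5] PP  >  k=4
[5,6] (S\(S\PP))\PP  lex  "map"
[3,6] S\(S\PP)  <  k=5
[0,6] S  <  k=3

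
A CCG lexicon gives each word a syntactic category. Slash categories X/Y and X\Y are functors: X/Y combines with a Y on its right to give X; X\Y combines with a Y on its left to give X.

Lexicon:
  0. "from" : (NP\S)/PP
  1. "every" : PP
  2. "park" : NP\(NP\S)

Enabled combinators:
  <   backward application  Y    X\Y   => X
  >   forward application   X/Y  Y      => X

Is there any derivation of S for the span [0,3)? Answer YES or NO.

NO

(NP\S)/PP PP NP\(NP\S)
CKY chart[0,3] = {NP}; S ∉ chart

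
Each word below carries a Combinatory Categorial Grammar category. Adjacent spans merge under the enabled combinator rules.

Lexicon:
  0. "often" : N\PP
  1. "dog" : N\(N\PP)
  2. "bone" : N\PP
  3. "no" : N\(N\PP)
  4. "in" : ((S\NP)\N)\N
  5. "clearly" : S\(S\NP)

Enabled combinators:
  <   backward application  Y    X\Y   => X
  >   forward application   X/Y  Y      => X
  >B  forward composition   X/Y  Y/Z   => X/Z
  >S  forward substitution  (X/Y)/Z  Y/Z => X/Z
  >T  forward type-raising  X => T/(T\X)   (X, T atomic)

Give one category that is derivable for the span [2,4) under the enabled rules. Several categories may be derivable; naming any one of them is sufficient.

[0,6] S   <
  [0,5] S\NP   <
    [0,2] N   <
      [0,1] "often" : N\PP
      [1,2] "dog" : N\(N\PP)
    [2,5] (S\NP)\N   <
      [2,4] N   <
        [2,3] "bone" : N\PP
        [3,4] "no" : N\(N\PP)
      [4,5] "in" : ((S\NP)\N)\N
  [5,6] "clearly" : S\(S\NP)

N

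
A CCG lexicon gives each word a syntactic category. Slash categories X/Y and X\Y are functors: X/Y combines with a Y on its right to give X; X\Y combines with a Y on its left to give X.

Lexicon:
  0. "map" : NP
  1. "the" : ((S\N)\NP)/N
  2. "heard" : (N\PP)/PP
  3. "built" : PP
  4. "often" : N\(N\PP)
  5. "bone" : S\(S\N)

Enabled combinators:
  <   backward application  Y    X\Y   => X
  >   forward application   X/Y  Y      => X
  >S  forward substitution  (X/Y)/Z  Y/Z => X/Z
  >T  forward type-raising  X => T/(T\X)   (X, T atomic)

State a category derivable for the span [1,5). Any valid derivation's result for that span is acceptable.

[0,6] S   <
  [0,5] S\N   <
    [0,1] "map" : NP
    [1,5] (S\N)\NP   >
      [1,2] "the" : ((S\N)\NP)/N
      [2,5] N   <
        [2,4] N\PP   >
          [2,3] "heard" : (N\PP)/PP
          [3,4] "built" : PP
        [4,5] "often" : N\(N\PP)
  [5,6] "bone" : S\(S\N)

(S\N)\NP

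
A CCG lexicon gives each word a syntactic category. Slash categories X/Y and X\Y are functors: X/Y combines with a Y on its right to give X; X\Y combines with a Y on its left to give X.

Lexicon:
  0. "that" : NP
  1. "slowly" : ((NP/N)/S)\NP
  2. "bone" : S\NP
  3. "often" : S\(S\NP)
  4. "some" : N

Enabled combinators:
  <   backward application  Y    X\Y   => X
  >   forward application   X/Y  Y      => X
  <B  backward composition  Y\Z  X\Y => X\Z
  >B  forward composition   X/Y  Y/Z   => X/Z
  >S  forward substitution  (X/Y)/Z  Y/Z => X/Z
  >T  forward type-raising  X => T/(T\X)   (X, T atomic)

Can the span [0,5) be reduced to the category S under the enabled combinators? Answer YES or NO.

NP ((NP/N)/S)\NP S\NP S\(S\NP) N
CKY chart[0,5] = {N/(N\NP), NP, NP/(NP\NP), NP/(N\N), PP/(PP\NP), S/(S\NP)}; S ∉ chart

NO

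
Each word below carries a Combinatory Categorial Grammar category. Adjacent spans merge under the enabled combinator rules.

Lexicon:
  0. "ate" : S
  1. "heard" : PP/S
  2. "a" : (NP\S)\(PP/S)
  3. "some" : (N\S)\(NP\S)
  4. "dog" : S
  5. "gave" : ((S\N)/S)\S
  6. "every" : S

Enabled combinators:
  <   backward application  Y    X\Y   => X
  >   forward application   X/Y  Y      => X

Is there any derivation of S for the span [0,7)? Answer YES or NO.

[0,7] S   <
  [0,4] N   <
    [0,1] "ate" : S
    [1,4] N\S   <
      [1,3] NP\S   <
        [1,2] "heard" : PP/S
        [2,3] "a" : (NP\S)\(PP/S)
      [3,4] "some" : (N\S)\(NP\S)
  [4,7] S\N   >
    [4,6] (S\N)/S   <
      [4,5] "dog" : S
      [5,6] "gave" : ((S\N)/S)\S
    [6,7] "every" : S

YES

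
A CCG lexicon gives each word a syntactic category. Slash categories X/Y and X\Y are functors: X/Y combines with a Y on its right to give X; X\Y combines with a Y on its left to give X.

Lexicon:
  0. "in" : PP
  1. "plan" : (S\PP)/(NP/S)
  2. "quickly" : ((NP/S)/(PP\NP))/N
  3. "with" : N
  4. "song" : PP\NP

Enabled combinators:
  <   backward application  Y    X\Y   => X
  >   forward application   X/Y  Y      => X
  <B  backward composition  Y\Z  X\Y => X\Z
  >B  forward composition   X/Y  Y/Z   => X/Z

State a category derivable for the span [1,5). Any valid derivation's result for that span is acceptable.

S\PP

[0,5] S   <
  [0,1] "in" : PP
  [1,5] S\PP   >
    [1,2] "plan" : (S\PP)/(NP/S)
    [2,5] NP/S   >
      [2,4] (NP/S)/(PP\NP)   >
        [2,3] "quickly" : ((NP/S)/(PP\NP))/N
        [3,4] "with" : N
      [4,5] "song" : PP\NP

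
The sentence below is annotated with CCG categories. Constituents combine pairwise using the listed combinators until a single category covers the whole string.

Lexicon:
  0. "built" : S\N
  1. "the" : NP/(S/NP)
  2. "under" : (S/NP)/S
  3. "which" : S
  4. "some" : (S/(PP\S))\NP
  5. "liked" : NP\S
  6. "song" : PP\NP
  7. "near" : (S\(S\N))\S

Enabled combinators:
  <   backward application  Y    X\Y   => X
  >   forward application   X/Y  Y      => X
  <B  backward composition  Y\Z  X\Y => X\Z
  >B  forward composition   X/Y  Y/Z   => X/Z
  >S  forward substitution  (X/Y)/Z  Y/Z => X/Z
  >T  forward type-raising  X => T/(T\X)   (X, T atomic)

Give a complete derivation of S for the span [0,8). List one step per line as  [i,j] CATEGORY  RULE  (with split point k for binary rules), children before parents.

[0,8] S   <
  [0,1] "built" : S\N
  [1,8] S\(S\N)   <
    [1,7] S   >
      [1,5] S/(PP\S)   <
        [1,4] NP   >
          [1,2] "the" : NP/(S/NP)
          [2,4] S/NP   >
            [2,3] "under" : (S/NP)/S
            [3,4] "which" : S
        [4,5] "some" : (S/(PP\S))\NP
      [5,7] PP\S   <B
        [5,6] "liked" : NP\S
        [6,7] "song" : PP\NP
    [7,8] "near" : (S\(S\N))\S

[0,1] S\N  lex  "built"
[1,2] NP/(S/NP)  lex  "the"
[2,3] (S/NP)/S  lex  "under"
[3,4] S  lex  "which"
[2,4] S/NP  >  k=3
[1,4] NP  >  k=2
[4,5] (S/(PP\S))\NP  lex  "some"
[1,5] S/(PP\S)  <  k=4
[5,6] NP\S  lex  "liked"
[6,7] PP\NP  lex  "song"
[5,7] PP\S  <B  k=6
[1,7] S  >  k=5
[7,8] (S\(S\N))\S  lex  "near"
[1,8] S\(S\N)  <  k=7
[0,8] S  <  k=1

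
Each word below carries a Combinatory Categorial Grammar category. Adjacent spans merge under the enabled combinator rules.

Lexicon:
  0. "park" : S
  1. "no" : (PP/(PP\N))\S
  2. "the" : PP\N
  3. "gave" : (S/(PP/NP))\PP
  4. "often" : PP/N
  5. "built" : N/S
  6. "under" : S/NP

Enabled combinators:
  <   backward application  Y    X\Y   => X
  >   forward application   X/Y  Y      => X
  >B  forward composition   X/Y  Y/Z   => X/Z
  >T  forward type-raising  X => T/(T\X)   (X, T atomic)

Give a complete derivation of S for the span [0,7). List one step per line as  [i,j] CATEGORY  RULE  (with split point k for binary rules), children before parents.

[0,7] S   >
  [0,4] S/(PP/NP)   <
    [0,3] PP   >
      [0,2] PP/(PP\N)   <
        [0,1] "park" : S
        [1,2] "no" : (PP/(PP\N))\S
      [2,3] "the" : PP\N
    [3,4] "gave" : (S/(PP/NP))\PP
  [4,7] PP/NP   >B
    [4,5] "often" : PP/N
    [5,7] N/NP   >B
      [5,6] "built" : N/S
      [6,7] "under" : S/NP

[0,1] S  lex  "park"
[1,2] (PP/(PP\N))\S  lex  "no"
[0,2] PP/(PP\N)  <  k=1
[2,3] PP\N  lex  "the"
[0,3] PP  >  k=2
[3,4] (S/(PP/NP))\PP  lex  "gave"
[0,4] S/(PP/NP)  <  k=3
[4,5] PP/N  lex  "often"
[5,6] N/S  lex  "built"
[6,7] S/NP  lex  "under"
[5,7] N/NP  >B  k=6
[4,7] PP/NP  >B  k=5
[0,7] S  >  k=4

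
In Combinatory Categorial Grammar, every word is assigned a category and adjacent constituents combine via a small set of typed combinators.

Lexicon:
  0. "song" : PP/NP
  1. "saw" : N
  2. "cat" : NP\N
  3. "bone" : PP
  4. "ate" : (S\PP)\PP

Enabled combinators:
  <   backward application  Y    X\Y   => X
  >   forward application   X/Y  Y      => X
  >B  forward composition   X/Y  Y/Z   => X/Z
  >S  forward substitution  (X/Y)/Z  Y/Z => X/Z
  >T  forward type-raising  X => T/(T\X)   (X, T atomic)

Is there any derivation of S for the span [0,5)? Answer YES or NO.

YES

[0,5] S   <
  [0,3] PP   >
    [0,1] "song" : PP/NP
    [1,3] NP   >
      [1,2] NP/(NP\N)   >T
        [1,2] "saw" : N
      [2,3] "cat" : NP\N
  [3,5] S\PP   <
    [3,4] "bone" : PP
    [4,5] "ate" : (S\PP)\PP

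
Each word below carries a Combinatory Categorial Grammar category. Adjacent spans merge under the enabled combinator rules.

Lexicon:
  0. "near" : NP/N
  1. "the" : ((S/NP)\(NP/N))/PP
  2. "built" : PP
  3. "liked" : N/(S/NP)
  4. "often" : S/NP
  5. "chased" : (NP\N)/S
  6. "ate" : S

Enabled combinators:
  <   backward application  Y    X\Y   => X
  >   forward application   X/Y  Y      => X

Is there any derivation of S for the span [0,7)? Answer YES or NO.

[0,7] S   >
  [0,3] S/NP   <
    [0,1] "near" : NP/N
    [1,3] (S/NP)\(NP/N)   >
      [1,2] "the" : ((S/NP)\(NP/N))/PP
      [2,3] "built" : PP
  [3,7] NP   <
    [3,5] N   >
      [3,4] "liked" : N/(S/NP)
      [4,5] "often" : S/NP
    [5,7] NP\N   >
      [5,6] "chased" : (NP\N)/S
      [6,7] "ate" : S

YES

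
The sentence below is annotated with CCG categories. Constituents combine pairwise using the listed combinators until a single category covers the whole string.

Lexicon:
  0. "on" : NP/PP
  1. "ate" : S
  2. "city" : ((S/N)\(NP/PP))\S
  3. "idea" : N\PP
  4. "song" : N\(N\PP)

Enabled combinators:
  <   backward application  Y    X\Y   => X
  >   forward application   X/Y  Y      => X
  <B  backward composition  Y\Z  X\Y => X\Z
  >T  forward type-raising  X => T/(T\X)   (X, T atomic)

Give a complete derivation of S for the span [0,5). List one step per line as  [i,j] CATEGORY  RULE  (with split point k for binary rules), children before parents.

[0,5] S   >
  [0,3] S/N   <
    [0,1] "on" : NP/PP
    [1,3] (S/N)\(NP/PP)   <
      [1,2] "ate" : S
      [2,3] "city" : ((S/N)\(NP/PP))\S
  [3,5] N   <
    [3,4] "idea" : N\PP
    [4,5] "song" : N\(N\PP)

[0,1] NP/PP  lex  "on"
[1,2] S  lex  "ate"
[2,3] ((S/N)\(NP/PP))\S  lex  "city"
[1,3] (S/N)\(NP/PP)  <  k=2
[0,3] S/N  <  k=1
[3,4] N\PP  lex  "idea"
[4,5] N\(N\PP)  lex  "song"
[3,5] N  <  k=4
[0,5] S  >  k=3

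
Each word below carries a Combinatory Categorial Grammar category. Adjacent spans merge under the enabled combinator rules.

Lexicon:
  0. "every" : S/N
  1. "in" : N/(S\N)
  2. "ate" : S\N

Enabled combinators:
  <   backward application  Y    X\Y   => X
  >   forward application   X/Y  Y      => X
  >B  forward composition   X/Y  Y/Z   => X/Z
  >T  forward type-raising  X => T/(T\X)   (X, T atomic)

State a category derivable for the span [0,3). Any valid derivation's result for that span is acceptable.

S

[0,3] S   >
  [0,1] "every" : S/N
  [1,3] N   >
    [1,2] "in" : N/(S\N)
    [2,3] "ate" : S\N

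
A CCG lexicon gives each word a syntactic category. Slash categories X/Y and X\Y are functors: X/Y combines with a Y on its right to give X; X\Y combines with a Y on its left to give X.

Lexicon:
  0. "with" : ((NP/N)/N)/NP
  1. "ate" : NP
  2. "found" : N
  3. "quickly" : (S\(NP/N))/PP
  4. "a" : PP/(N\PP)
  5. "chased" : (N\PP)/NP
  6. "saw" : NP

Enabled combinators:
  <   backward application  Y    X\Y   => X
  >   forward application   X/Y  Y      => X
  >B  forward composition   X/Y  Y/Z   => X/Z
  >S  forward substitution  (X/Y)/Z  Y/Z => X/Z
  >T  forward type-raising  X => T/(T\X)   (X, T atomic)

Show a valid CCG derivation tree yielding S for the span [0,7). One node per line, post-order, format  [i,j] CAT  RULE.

[0,7] S   <
  [0,3] NP/N   >
    [0,2] (NP/N)/N   >
      [0,1] "with" : ((NP/N)/N)/NP
      [1,2] "ate" : NP
    [2,3] "found" : N
  [3,7] S\(NP/N)   >
    [3,4] "quickly" : (S\(NP/N))/PP
    [4,7] PP   >
      [4,6] PP/NP   >B
        [4,5] "a" : PP/(N\PP)
        [5,6] "chased" : (N\PP)/NP
      [6,7] "saw" : NP

[0,1] ((NP/N)/N)/NP  lex  "with"
[1,2] NP  lex  "ate"
[0,2] (NP/N)/N  >  k=1
[2,3] N  lex  "found"
[0,3] NP/N  >  k=2
[3,4] (S\(NP/N))/PP  lex  "quickly"
[4,5] PP/(N\PP)  lex  "a"
[5,6] (N\PP)/NP  lex  "chased"
[4,6] PP/NP  >B  k=5
[6,7] NP  lex  "saw"
[4,7] PP  >  k=6
[3,7] S\(NP/N)  >  k=4
[0,7] S  <  k=3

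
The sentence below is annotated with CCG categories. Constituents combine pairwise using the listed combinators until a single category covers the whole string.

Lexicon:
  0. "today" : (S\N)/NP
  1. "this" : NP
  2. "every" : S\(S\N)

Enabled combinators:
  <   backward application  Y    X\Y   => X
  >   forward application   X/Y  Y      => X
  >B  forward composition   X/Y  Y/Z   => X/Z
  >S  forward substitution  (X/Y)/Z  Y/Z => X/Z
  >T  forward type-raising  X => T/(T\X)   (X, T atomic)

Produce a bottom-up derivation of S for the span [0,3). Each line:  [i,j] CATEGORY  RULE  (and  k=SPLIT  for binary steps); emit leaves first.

[0,1] (S\N)/NP  lex  "today"
[1,2] NP  lex  "this"
[0,2] S\N  >  k=1
[2,3] S\(S\N)  lex  "every"
[0,3] S  <  k=2

[0,3] S   <
  [0,2] S\N   >
    [0,1] "today" : (S\N)/NP
    [1,2] "this" : NP
  [2,3] "every" : S\(S\N)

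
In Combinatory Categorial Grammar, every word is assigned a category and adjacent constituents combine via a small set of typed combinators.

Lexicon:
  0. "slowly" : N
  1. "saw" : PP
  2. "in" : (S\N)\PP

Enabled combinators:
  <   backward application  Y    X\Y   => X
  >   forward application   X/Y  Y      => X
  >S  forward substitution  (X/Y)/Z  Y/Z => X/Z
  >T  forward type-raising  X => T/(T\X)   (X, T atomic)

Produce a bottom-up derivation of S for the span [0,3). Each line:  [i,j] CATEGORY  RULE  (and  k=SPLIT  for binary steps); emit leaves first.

[0,3] S   <
  [0,1] "slowly" : N
  [1,3] S\N   <
    [1,2] "saw" : PP
    [2,3] "in" : (S\N)\PP

[0,1] N  lex  "slowly"
[1,2] PP  lex  "saw"
[2,3] (S\N)\PP  lex  "in"
[1,3] S\N  <  k=2
[0,3] S  <  k=1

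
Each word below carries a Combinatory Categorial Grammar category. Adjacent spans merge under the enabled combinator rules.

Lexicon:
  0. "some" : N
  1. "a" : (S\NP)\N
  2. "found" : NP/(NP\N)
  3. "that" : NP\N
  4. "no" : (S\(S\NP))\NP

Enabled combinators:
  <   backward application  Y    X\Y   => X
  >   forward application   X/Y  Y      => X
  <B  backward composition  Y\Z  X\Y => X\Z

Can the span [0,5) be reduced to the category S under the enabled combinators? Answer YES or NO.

[0,5] S   <
  [0,2] S\NP   <
    [0,1] "some" : N
    [1,2] "a" : (S\NP)\N
  [2,5] S\(S\NP)   <
    [2,4] NP   >
      [2,3] "found" : NP/(NP\N)
      [3,4] "that" : NP\N
    [4,5] "no" : (S\(S\NP))\NP

YES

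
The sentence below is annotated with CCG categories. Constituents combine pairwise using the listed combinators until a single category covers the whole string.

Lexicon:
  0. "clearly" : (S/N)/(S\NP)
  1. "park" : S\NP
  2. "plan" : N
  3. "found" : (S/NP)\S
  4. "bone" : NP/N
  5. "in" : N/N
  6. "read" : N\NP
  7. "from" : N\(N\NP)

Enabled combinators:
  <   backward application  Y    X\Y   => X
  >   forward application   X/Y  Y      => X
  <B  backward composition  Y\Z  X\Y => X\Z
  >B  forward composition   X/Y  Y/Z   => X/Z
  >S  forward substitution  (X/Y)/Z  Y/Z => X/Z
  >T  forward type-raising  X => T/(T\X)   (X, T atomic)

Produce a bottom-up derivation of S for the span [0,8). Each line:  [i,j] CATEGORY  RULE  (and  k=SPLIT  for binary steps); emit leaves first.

[0,8] S   >
  [0,4] S/NP   <
    [0,3] S   >
      [0,2] S/N   >
        [0,1] "clearly" : (S/N)/(S\NP)
        [1,2] "park" : S\NP
      [2,3] "plan" : N
    [3,4] "found" : (S/NP)\S
  [4,8] NP   >
    [4,6] NP/N   >B
      [4,5] "bone" : NP/N
      [5,6] "in" : N/N
    [6,8] N   <
      [6,7] "read" : N\NP
      [7,8] "from" : N\(N\NP)

[0,1] (S/N)/(S\NP)  lex  "clearly"
[1,2] S\NP  lex  "park"
[0,2] S/N  >  k=1
[2,3] N  lex  "plan"
[0,3] S  >  k=2
[3,4] (S/NP)\S  lex  "found"
[0,4] S/NP  <  k=3
[4,5] NP/N  lex  "bone"
[5,6] N/N  lex  "in"
[4,6] NP/N  >B  k=5
[6,7] N\NP  lex  "read"
[7,8] N\(N\NP)  lex  "from"
[6,8] N  <  k=7
[4,8] NP  >  k=6
[0,8] S  >  k=4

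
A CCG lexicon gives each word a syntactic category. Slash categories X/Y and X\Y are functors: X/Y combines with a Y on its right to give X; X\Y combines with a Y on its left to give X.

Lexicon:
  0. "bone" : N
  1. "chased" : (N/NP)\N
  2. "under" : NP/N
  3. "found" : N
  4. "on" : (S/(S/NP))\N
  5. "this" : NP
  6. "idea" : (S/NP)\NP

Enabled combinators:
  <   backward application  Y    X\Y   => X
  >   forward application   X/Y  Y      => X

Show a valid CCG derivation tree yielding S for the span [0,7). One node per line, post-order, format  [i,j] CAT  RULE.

[0,1] N  lex  "bone"
[1,2] (N/NP)\N  lex  "chased"
[0,2] N/NP  <  k=1
[2,3] NP/N  lex  "under"
[3,4] N  lex  "found"
[2,4] NP  >  k=3
[0,4] N  >  k=2
[4,5] (S/(S/NP))\N  lex  "on"
[0,5] S/(S/NP)  <  k=4
[5,6] NP  lex  "this"
[6,7] (S/NP)\NP  lex  "idea"
[5,7] S/NP  <  k=6
[0,7] S  >  k=5

[0,7] S   >
  [0,5] S/(S/NP)   <
    [0,4] N   >
      [0,2] N/NP   <
        [0,1] "bone" : N
        [1,2] "chased" : (N/NP)\N
      [2,4] NP   >
        [2,3] "under" : NP/N
        [3,4] "found" : N
    [4,5] "on" : (S/(S/NP))\N
  [5,7] S/NP   <
    [5,6] "this" : NP
    [6,7] "idea" : (S/NP)\NP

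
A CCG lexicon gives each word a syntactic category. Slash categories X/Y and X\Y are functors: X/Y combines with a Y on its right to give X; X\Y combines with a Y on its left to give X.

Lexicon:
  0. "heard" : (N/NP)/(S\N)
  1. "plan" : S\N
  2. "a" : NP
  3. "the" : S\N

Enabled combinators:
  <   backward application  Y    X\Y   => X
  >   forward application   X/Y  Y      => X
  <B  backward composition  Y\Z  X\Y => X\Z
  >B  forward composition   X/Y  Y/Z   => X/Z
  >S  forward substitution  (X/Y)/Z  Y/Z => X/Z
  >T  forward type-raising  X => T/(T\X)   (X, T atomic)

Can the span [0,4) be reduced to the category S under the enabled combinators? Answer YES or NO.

[0,4] S   <
  [0,3] N   >
    [0,2] N/NP   >
      [0,1] "heard" : (N/NP)/(S\N)
      [1,2] "plan" : S\N
    [2,3] "a" : NP
  [3,4] "the" : S\N

YES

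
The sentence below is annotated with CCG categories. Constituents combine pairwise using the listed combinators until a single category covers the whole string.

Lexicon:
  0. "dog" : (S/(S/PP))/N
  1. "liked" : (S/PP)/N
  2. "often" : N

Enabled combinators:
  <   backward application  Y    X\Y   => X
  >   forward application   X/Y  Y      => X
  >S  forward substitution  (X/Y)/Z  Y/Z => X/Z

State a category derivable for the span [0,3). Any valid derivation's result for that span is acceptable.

[0,3] S   >
  [0,2] S/N   >S
    [0,1] "dog" : (S/(S/PP))/N
    [1,2] "liked" : (S/PP)/N
  [2,3] "often" : N

S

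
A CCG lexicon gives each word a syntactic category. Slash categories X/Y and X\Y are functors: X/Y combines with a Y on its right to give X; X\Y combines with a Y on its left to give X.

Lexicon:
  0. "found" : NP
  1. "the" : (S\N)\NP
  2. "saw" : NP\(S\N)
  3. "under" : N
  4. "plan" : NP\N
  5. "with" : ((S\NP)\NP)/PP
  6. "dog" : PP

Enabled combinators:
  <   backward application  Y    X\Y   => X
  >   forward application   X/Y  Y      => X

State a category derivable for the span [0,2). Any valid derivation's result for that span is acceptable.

S\N

[0,7] S   <
  [0,3] NP   <
    [0,2] S\N   <
      [0,1] "found" : NP
      [1,2] "the" : (S\N)\NP
    [2,3] "saw" : NP\(S\N)
  [3,7] S\NP   <
    [3,5] NP   <
      [3,4] "under" : N
      [4,5] "plan" : NP\N
    [5,7] (S\NP)\NP   >
      [5,6] "with" : ((S\NP)\NP)/PP
      [6,7] "dog" : PP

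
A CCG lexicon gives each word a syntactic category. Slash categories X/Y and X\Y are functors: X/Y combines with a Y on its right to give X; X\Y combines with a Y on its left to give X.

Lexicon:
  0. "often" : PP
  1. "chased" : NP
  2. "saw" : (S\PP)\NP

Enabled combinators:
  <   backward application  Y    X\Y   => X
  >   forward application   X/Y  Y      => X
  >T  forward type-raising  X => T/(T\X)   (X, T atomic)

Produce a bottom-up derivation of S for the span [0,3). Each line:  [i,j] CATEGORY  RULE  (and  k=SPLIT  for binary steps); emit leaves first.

[0,3] S   <
  [0,1] "often" : PP
  [1,3] S\PP   <
    [1,2] "chased" : NP
    [2,3] "saw" : (S\PP)\NP

[0,1] PP  lex  "often"
[1,2] NP  lex  "chased"
[2,3] (S\PP)\NP  lex  "saw"
[1,3] S\PP  <  k=2
[0,3] S  <  k=1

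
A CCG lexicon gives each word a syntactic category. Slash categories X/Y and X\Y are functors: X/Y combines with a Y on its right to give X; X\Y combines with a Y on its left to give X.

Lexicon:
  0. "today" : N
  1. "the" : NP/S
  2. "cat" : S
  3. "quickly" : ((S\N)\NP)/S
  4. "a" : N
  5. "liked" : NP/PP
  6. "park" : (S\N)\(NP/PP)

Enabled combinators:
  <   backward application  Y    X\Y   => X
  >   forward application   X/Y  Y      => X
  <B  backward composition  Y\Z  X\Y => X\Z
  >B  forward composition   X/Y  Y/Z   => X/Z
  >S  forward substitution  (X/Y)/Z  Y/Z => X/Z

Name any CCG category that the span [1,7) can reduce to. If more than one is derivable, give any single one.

S\N

[0,7] S   <
  [0,1] "today" : N
  [1,7] S\N   <
    [1,3] NP   >
      [1,2] "the" : NP/S
      [2,3] "cat" : S
    [3,7] (S\N)\NP   >
      [3,4] "quickly" : ((S\N)\NP)/S
      [4,7] S   <
        [4,5] "a" : N
        [5,7] S\N   <
          [5,6] "liked" : NP/PP
          [6,7] "park" : (S\N)\(NP/PP)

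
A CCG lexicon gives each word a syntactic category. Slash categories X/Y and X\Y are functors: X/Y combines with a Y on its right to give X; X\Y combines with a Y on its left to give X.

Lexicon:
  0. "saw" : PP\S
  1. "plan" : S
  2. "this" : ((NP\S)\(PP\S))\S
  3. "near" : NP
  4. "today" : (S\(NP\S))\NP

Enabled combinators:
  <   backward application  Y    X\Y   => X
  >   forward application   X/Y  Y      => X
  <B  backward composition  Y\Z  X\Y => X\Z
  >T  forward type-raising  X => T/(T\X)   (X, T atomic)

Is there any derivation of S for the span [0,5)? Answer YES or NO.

YES

[0,5] S   <
  [0,3] NP\S   <
    [0,1] "saw" : PP\S
    [1,3] (NP\S)\(PP\S)   <
      [1,2] "plan" : S
      [2,3] "this" : ((NP\S)\(PP\S))\S
  [3,5] S\(NP\S)   <
    [3,4] "near" : NP
    [4,5] "today" : (S\(NP\S))\NP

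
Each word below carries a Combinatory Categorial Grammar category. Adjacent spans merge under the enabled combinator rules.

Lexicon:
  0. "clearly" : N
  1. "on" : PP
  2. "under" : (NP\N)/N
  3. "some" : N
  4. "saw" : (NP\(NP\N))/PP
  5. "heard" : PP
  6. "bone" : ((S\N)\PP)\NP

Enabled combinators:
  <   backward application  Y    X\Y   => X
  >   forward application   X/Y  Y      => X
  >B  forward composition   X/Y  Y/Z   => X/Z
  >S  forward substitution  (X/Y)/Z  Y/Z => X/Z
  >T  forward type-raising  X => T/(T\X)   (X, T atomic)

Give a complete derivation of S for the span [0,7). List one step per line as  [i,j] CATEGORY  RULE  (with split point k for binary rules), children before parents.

[0,7] S   >
  [0,1] S/(S\N)   >T
    [0,1] "clearly" : N
  [1,7] S\N   <
    [1,2] "on" : PP
    [2,7] (S\N)\PP   <
      [2,6] NP   <
        [2,4] NP\N   >
          [2,3] "under" : (NP\N)/N
          [3,4] "some" : N
        [4,6] NP\(NP\N)   >
          [4,5] "saw" : (NP\(NP\N))/PP
          [5,6] "heard" : PP
      [6,7] "bone" : ((S\N)\PP)\NP

[0,1] N  lex  "clearly"
[0,1] S/(S\N)  >T
[1,2] PP  lex  "on"
[2,3] (NP\N)/N  lex  "under"
[3,4] N  lex  "some"
[2,4] NP\N  >  k=3
[4,5] (NP\(NP\N))/PP  lex  "saw"
[5,6] PP  lex  "heard"
[4,6] NP\(NP\N)  >  k=5
[2,6] NP  <  k=4
[6,7] ((S\N)\PP)\NP  lex  "bone"
[2,7] (S\N)\PP  <  k=6
[1,7] S\N  <  k=2
[0,7] S  >  k=1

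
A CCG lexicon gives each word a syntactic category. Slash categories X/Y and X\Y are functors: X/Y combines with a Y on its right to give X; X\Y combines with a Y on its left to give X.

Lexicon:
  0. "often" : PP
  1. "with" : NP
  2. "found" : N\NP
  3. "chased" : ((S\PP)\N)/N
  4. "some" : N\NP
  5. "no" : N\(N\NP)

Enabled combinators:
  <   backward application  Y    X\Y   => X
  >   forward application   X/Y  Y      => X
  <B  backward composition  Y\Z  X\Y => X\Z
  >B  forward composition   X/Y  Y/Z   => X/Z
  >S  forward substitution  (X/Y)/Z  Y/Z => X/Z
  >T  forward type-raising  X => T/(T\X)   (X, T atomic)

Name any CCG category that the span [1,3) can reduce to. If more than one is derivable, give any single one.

[0,6] S   >
  [0,1] S/(S\PP)   >T
    [0,1] "often" : PP
  [1,6] S\PP   <
    [1,3] N   >
      [1,2] N/(N\NP)   >T
        [1,2] "with" : NP
      [2,3] "found" : N\NP
    [3,6] (S\PP)\N   >
      [3,4] "chased" : ((S\PP)\N)/N
      [4,6] N   <
        [4,5] "some" : N\NP
        [5,6] "no" : N\(N\NP)

N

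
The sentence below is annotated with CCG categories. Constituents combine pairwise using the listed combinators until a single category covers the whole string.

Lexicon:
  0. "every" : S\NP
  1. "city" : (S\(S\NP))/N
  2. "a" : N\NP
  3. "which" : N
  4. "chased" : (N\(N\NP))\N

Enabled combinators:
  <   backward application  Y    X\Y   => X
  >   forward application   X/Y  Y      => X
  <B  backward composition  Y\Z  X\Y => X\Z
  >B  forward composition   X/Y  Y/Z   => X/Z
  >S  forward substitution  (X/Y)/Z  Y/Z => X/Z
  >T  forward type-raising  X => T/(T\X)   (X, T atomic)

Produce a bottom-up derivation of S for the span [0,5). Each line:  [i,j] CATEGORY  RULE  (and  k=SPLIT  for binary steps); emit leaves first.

[0,5] S   <
  [0,1] "every" : S\NP
  [1,5] S\(S\NP)   >
    [1,2] "city" : (S\(S\NP))/N
    [2,5] N   <
      [2,3] "a" : N\NP
      [3,5] N\(N\NP)   <
        [3,4] "which" : N
        [4,5] "chased" : (N\(N\NP))\N

[0,1] S\NP  lex  "every"
[1,2] (S\(S\NP))/N  lex  "city"
[2,3] N\NP  lex  "a"
[3,4] N  lex  "which"
[4,5] (N\(N\NP))\N  lex  "chased"
[3,5] N\(N\NP)  <  k=4
[2,5] N  <  k=3
[1,5] S\(S\NP)  >  k=2
[0,5] S  <  k=1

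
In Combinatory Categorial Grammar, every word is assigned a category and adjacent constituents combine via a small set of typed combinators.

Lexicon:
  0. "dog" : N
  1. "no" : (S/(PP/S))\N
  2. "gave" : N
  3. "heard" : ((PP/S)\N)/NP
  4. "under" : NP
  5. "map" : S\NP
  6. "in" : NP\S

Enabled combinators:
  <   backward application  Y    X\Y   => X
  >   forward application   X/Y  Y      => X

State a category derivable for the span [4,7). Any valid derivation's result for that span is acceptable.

NP

[0,7] S   >
  [0,2] S/(PP/S)   <
    [0,1] "dog" : N
    [1,2] "no" : (S/(PP/S))\N
  [2,7] PP/S   <
    [2,3] "gave" : N
    [3,7] (PP/S)\N   >
      [3,4] "heard" : ((PP/S)\N)/NP
      [4,7] NP   <
        [4,6] S   <
          [4,5] "under" : NP
          [5,6] "map" : S\NP
        [6,7] "in" : NP\S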